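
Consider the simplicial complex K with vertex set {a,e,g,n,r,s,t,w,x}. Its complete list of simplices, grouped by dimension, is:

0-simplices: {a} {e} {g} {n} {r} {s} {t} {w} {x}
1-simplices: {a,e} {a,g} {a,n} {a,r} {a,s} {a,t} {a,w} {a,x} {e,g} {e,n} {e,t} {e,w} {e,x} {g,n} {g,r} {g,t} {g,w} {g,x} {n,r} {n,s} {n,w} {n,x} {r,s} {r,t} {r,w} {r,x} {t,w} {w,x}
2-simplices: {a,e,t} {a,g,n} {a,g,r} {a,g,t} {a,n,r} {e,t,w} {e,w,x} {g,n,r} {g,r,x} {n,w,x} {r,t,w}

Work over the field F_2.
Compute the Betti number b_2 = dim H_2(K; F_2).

b_2=1

n_0=9 n_1=28 n_2=11  [Z2]
∂1: piv[ae,ag,an,ar,as,at,aw,ax] rk=8  ker:eg,en,et,ew,ex,gn,gr,gt,gw,gx,nr,ns,nw,nx,rs,rt,rw,rx,tw,wx
∂2: piv[aet,agn,agr,agt,anr,etw,ewx,grx,nwx,rtw] rk=10  ker:gnr
b_2=(11−10)−0=1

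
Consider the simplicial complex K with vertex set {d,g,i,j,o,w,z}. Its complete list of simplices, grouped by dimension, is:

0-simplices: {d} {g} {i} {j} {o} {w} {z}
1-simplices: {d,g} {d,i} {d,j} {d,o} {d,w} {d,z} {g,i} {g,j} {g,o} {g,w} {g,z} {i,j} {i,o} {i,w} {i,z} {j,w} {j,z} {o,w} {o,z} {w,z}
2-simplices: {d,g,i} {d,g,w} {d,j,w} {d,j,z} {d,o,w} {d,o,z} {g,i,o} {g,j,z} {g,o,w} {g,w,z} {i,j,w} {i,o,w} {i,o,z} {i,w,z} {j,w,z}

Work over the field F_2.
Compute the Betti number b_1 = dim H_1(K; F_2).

n_0=7 n_1=20 n_2=15  [Z2]
∂1: piv[dg,di,dj,do,dw,dz] rk=6  ker:gi,gj,go,gw,gz,ij,io,iw,iz,jw,jz,ow,oz,wz
∂2: piv[dgi,dgw,djw,djz,dow,doz,gio,gjz,gow,gwz,ijw,iow,ioz,iwz] rk=14  ker:jwz
b_1=(20−6)−14=0

b_1=0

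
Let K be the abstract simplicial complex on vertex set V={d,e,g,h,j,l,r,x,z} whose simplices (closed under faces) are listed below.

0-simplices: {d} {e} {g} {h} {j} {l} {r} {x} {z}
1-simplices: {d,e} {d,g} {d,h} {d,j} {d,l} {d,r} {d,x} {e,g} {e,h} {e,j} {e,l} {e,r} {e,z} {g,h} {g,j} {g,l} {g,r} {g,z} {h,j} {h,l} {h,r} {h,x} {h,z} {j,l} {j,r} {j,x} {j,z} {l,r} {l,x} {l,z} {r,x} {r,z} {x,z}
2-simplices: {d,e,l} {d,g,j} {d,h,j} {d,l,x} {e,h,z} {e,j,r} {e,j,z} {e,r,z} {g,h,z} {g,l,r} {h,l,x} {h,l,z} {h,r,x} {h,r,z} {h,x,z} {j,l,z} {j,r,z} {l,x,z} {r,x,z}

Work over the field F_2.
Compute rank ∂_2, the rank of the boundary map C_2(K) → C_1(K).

rank∂_2=16

n_0=9 n_1=33 n_2=19  [Z2]
∂1: piv[de,dg,dh,dj,dl,dr,dx,ez] rk=8  ker:eg,eh,ej,el,er,gh,gj,gl,gr,gz,hj,hl,hr,hx,hz,jl,jr,jx,jz,lr,lx,lz,rx,rz,xz
∂2: piv[del,dgj,dhj,dlx,ehz,ejr,ejz,erz,ghz,glr,hlx,hlz,hrx,hrz,hxz,jlz] rk=16  ker:jrz,lxz,rxz
rk∂_2=16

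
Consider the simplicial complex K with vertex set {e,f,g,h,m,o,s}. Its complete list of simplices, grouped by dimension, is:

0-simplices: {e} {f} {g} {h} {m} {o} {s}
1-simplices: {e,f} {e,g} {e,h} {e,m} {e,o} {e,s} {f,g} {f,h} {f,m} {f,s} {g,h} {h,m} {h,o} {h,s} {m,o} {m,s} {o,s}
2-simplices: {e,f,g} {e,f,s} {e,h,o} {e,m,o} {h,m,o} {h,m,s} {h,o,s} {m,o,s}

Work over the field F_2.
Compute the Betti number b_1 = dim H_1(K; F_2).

b_1=4

n_0=7 n_1=17 n_2=8  [Z2]
∂1: piv[ef,eg,eh,em,eo,es] rk=6  ker:fg,fh,fm,fs,gh,hm,ho,hs,mo,ms,os
∂2: piv[efg,efs,eho,emo,hmo,hms,hos] rk=7  ker:mos
b_1=(17−6)−7=4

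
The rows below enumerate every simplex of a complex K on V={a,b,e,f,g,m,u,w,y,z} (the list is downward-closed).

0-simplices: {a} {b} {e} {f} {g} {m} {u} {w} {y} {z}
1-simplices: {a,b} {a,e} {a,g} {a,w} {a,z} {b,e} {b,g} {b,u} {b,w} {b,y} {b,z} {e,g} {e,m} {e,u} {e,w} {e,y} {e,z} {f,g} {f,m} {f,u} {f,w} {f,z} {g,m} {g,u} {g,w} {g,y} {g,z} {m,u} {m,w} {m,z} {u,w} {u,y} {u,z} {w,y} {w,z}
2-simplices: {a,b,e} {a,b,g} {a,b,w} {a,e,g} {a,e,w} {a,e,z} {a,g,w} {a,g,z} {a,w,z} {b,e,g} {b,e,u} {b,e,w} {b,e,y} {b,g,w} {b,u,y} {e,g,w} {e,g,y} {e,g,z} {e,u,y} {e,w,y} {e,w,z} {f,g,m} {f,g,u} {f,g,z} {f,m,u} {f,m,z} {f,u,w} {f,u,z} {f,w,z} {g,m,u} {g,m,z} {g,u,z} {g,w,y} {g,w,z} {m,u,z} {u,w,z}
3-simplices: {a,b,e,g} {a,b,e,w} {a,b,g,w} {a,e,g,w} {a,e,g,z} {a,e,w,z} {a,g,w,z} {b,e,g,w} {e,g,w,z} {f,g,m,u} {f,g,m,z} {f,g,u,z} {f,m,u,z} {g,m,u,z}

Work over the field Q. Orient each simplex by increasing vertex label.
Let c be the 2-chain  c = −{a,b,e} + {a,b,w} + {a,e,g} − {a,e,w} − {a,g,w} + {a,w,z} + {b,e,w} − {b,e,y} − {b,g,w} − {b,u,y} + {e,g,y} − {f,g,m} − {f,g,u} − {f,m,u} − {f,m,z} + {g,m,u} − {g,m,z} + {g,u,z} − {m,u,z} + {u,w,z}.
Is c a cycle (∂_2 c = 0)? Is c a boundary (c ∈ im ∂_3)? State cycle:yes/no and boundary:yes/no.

cycle:no boundary:no

n_0=10 n_1=35 n_2=36 n_3=14  [Q]
∂1: piv[ab,ae,ag,aw,az,bu,by,em,fg] rk=9  ker:be,bg,bw,bz,eg,eu,ew,ey,ez,fm,fu,fw,fz,gm,gu,gw,gy,gz,mu,mw,mz,uw,uy,uz,wy,wz
∂2: piv[abe,abg,abw,aeg,aew,aez,agw,agz,awz,beu,bey,buy,egy,ewy,fgm,fgu,fgz,fmu,fmz,fuw,fuz,fwz] rk=22  ker:beg,bew,bgw,egw,egz,euy,ewz,gmu,gmz,guz,gwy,gwz,muz,uwz
∂3: piv[abeg,abew,abgw,aegw,aegz,aewz,agwz,fgmu,fgmz,fguz,fmuz] rk=11  ker:begw,egwz,gmuz
∂2c = {a,e} − 2·{a,g} + 2·{a,w} − {a,z} − {b,e} − {b,g} − {b,u} + {b,w} + 2·{b,y} + 2·{e,g} − 2·{e,y} − 2·{f,g} − {f,m} + 2·{f,u} + {f,z} − {g,m} − {g,u} − 2·{g,w} + {g,y} − {m,u} − {m,z} + {u,w} − {u,y} − {u,z} + 2·{w,z}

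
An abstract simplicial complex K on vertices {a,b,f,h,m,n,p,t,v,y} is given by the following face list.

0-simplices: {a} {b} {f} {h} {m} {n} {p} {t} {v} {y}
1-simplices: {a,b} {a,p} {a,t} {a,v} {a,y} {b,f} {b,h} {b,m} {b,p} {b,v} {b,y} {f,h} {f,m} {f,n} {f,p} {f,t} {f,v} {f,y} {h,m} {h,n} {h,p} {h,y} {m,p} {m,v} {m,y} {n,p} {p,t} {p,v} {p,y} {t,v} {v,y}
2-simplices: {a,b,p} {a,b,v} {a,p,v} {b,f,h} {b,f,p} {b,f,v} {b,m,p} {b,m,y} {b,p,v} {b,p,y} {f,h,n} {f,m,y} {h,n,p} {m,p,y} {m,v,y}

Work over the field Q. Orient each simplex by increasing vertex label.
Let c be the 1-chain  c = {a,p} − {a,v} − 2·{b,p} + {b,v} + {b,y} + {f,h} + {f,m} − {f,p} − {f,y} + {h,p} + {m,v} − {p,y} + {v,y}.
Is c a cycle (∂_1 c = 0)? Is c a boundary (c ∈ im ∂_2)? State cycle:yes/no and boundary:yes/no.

n_0=10 n_1=31 n_2=15  [Q]
∂1: piv[ab,ap,at,av,ay,bf,bh,bm,fn] rk=9  ker:bp,bv,by,fh,fm,fp,ft,fv,fy,hm,hn,hp,hy,mp,mv,my,np,pt,pv,py,tv,vy
∂2: piv[abp,abv,apv,bfh,bfp,bfv,bmp,bmy,bpy,fhn,fmy,hnp,mvy] rk=13  ker:bpv,mpy
∂1c = 0
c vs im∂2: residual ≠ 0 ⇒ not boundary

cycle:yes boundary:no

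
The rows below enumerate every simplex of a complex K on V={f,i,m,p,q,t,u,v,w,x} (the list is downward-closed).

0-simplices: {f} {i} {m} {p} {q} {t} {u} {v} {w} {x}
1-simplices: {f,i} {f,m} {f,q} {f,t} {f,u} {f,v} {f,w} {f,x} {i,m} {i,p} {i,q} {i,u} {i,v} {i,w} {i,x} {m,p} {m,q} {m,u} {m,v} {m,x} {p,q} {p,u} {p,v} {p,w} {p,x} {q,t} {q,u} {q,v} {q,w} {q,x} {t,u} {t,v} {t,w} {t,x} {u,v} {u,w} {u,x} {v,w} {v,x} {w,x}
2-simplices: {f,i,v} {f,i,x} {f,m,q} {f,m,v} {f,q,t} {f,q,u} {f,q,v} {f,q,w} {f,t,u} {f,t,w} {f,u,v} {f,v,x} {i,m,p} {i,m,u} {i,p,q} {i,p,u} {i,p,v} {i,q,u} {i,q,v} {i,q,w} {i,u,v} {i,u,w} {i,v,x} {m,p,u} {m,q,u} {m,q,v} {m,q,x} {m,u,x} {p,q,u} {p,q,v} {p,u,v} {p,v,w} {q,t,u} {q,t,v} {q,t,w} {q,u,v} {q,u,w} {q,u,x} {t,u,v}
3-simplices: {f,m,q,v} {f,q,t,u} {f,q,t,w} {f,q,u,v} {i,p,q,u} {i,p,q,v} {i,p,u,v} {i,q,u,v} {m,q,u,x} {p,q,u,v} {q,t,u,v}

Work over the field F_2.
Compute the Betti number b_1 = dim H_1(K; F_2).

b_1=5

n_0=10 n_1=40 n_2=39 n_3=11  [Z2]
∂1: piv[fi,fm,fq,ft,fu,fv,fw,fx,ip] rk=9  ker:im,iq,iu,iv,iw,ix,mp,mq,mu,mv,mx,pq,pu,pv,pw,px,qt,qu,qv,qw,qx,tu,tv,tw,tx,uv,uw,ux,vw,vx,wx
∂2: piv[fiv,fix,fmq,fmv,fqt,fqu,fqv,fqw,ftu,ftw,fuv,fvx,imp,imu,ipq,ipu,ipv,iqu,iqv,iqw,iuw,mqu,mqx,mux,pvw,qtv] rk=26  ker:iuv,ivx,mpu,mqv,pqu,pqv,puv,qtu,qtw,quv,quw,qux,tuv
∂3: piv[fmqv,fqtu,fqtw,fquv,ipqu,ipqv,ipuv,iquv,mqux,qtuv] rk=10  ker:pquv
b_1=(40−9)−26=5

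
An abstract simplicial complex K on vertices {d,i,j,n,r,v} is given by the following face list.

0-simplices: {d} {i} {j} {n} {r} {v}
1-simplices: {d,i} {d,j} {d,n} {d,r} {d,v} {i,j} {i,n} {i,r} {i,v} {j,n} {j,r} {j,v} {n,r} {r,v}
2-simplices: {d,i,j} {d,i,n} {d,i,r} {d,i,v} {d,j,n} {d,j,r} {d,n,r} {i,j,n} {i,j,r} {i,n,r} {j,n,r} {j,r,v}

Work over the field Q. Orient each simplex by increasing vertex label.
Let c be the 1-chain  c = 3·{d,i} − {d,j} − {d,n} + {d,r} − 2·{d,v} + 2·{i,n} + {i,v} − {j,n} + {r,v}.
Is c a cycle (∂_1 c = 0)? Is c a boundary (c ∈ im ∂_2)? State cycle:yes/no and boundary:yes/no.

n_0=6 n_1=14 n_2=12  [Q]
∂1: piv[di,dj,dn,dr,dv] rk=5  ker:ij,in,ir,iv,jn,jr,jv,nr,rv
∂2: piv[dij,din,dir,div,djn,djr,dnr,jrv] rk=8  ker:ijn,ijr,inr,jnr
∂1c = 0
c vs im∂2: residual ≠ 0 ⇒ not boundary

cycle:yes boundary:no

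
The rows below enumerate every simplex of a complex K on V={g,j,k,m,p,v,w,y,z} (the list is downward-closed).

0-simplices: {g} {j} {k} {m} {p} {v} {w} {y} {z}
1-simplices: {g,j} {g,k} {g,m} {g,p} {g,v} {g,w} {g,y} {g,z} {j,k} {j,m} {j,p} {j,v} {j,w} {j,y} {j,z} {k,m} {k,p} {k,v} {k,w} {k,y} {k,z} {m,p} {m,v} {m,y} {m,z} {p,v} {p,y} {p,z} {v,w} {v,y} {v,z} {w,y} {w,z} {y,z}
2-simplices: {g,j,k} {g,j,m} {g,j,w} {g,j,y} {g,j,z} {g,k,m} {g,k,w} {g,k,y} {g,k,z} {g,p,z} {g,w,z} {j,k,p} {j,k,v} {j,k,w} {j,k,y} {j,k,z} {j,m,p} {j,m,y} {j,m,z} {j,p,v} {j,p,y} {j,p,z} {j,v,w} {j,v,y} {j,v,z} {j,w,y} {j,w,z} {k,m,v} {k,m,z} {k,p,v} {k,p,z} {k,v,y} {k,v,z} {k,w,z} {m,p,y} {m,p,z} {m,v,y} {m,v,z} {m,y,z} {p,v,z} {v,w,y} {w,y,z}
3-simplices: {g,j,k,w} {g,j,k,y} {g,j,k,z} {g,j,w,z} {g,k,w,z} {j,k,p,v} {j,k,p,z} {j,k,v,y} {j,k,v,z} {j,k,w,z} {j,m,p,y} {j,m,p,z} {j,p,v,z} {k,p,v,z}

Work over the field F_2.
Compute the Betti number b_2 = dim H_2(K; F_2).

b_2=5

n_0=9 n_1=34 n_2=42 n_3=14  [Z2]
∂1: piv[gj,gk,gm,gp,gv,gw,gy,gz] rk=8  ker:jk,jm,jp,jv,jw,jy,jz,km,kp,kv,kw,ky,kz,mp,mv,my,mz,pv,py,pz,vw,vy,vz,wy,wz,yz
∂2: piv[gjk,gjm,gjw,gjy,gjz,gkm,gkw,gky,gkz,gpz,gwz,jkp,jkv,jmp,jmy,jmz,jpv,jpy,jpz,jvw,jvy,jvz,jwy,kmv,myz] rk=25  ker:jkw,jky,jkz,jwz,kmz,kpv,kpz,kvy,kvz,kwz,mpy,mpz,mvy,mvz,pvz,vwy,wyz
∂3: piv[gjkw,gjky,gjkz,gjwz,gkwz,jkpv,jkpz,jkvy,jkvz,jmpy,jmpz,jpvz] rk=12  ker:jkwz,kpvz
b_2=(42−25)−12=5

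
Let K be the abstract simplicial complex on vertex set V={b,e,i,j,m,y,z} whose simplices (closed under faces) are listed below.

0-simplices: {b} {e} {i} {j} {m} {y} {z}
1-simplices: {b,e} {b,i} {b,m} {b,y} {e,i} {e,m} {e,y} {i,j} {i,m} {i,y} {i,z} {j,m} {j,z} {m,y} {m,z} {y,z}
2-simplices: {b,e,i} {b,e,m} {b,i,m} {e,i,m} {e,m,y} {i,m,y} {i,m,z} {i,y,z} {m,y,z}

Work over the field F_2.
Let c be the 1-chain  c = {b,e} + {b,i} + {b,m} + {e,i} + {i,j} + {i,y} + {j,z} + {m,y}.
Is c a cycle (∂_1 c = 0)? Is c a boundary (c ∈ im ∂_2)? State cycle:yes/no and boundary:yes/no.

n_0=7 n_1=16 n_2=9  [Z2]
∂1: piv[be,bi,bm,by,ij,iz] rk=6  ker:ei,em,ey,im,iy,jm,jz,my,mz,yz
∂2: piv[bei,bem,bim,emy,imy,imz,iyz] rk=7  ker:eim,myz
∂1c = {b} + {z}

cycle:no boundary:no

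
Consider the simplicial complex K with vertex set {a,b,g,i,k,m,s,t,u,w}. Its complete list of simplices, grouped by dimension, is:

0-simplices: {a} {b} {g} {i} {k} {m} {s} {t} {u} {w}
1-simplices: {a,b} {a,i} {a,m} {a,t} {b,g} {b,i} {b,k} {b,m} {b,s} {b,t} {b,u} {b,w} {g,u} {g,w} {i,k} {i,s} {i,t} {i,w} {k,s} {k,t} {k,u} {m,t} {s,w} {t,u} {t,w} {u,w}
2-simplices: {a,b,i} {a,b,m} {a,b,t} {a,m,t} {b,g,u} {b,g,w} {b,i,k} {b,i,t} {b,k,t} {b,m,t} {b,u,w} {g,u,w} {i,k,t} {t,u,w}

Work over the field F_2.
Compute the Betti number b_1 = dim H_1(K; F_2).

b_1=6

n_0=10 n_1=26 n_2=14  [Z2]
∂1: piv[ab,ai,am,at,bg,bk,bs,bu,bw] rk=9  ker:bi,bm,bt,gu,gw,ik,is,it,iw,ks,kt,ku,mt,sw,tu,tw,uw
∂2: piv[abi,abm,abt,amt,bgu,bgw,bik,bit,bkt,buw,tuw] rk=11  ker:bmt,guw,ikt
b_1=(26−9)−11=6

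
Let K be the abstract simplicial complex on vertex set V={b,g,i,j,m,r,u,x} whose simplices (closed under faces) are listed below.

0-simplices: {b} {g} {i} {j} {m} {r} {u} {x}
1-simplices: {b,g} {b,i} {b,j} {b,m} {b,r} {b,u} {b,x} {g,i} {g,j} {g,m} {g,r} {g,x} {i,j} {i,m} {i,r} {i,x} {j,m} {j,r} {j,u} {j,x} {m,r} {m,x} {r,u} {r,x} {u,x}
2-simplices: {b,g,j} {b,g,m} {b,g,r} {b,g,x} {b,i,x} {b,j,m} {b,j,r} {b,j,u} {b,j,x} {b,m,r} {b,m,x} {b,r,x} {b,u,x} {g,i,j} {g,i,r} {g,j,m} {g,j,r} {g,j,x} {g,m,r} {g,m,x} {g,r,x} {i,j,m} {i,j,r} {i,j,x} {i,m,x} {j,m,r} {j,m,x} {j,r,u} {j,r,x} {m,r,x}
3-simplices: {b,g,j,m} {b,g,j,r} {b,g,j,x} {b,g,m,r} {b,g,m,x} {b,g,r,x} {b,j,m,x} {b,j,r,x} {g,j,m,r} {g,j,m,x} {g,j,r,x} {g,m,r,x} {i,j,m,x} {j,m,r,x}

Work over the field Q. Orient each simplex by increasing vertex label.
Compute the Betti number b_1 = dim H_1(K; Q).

b_1=0

n_0=8 n_1=25 n_2=30 n_3=14  [Q]
∂1: piv[bg,bi,bj,bm,br,bu,bx] rk=7  ker:gi,gj,gm,gr,gx,ij,im,ir,ix,jm,jr,ju,jx,mr,mx,ru,rx,ux
∂2: piv[bgj,bgm,bgr,bgx,bix,bjm,bjr,bju,bjx,bmr,bmx,brx,bux,gij,gir,ijm,ijx,jru] rk=18  ker:gjm,gjr,gjx,gmr,gmx,grx,ijr,imx,jmr,jmx,jrx,mrx
∂3: piv[bgjm,bgjr,bgjx,bgmr,bgmx,bgrx,bjmx,bjrx,gjmr,gmrx,ijmx] rk=11  ker:gjmx,gjrx,jmrx
b_1=(25−7)−18=0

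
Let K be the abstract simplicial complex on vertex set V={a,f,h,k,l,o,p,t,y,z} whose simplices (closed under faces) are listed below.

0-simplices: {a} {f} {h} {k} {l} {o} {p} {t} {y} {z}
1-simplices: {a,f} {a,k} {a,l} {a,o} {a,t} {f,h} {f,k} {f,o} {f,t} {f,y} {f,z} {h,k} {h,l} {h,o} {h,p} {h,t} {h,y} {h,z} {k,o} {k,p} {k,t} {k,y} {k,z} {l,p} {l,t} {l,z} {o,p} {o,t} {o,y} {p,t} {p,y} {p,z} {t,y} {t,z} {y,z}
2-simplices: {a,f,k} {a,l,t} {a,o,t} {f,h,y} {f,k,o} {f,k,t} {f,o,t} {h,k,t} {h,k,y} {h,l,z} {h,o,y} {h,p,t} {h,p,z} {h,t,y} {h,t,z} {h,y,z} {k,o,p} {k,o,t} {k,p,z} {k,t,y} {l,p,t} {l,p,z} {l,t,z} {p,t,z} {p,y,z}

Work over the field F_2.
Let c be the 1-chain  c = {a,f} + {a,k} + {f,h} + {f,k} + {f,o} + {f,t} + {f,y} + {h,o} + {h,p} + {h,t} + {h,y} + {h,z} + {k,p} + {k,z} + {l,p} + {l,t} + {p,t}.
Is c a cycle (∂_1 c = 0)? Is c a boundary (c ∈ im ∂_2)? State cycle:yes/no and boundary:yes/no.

n_0=10 n_1=35 n_2=25  [Z2]
∂1: piv[af,ak,al,ao,at,fh,fy,fz,hp] rk=9  ker:fk,fo,ft,hk,hl,ho,ht,hy,hz,ko,kp,kt,ky,kz,lp,lt,lz,op,ot,oy,pt,py,pz,ty,tz,yz
∂2: piv[afk,alt,aot,fhy,fko,fkt,fot,hkt,hky,hlz,hoy,hpt,hpz,hty,htz,hyz,kop,kpz,lpt,lpz,pyz] rk=21  ker:kot,kty,ltz,ptz
∂1c = 0
c vs im∂2: residual ≠ 0 ⇒ not boundary

cycle:yes boundary:no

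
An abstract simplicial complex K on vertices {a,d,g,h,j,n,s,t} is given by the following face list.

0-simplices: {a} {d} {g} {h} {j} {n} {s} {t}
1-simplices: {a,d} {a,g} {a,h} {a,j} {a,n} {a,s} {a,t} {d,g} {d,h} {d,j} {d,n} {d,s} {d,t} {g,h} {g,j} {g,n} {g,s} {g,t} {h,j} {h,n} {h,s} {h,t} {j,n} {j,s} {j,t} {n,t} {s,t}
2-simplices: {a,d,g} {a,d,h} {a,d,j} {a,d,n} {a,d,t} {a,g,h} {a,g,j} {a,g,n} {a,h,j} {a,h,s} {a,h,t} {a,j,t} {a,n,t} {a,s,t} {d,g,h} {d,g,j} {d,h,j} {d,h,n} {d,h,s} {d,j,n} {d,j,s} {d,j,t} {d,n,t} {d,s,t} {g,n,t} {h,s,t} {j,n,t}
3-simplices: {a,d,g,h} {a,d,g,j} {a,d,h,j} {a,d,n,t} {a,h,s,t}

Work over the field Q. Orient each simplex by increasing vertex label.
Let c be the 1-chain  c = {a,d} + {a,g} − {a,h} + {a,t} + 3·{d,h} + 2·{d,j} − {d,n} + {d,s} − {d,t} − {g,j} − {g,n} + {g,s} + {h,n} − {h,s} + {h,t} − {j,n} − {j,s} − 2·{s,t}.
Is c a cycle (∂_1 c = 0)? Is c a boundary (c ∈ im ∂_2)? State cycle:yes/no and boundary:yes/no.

n_0=8 n_1=27 n_2=27 n_3=5  [Q]
∂1: piv[ad,ag,ah,aj,an,as,at] rk=7  ker:dg,dh,dj,dn,ds,dt,gh,gj,gn,gs,gt,hj,hn,hs,ht,jn,js,jt,nt,st
∂2: piv[adg,adh,adj,adn,adt,agh,agj,agn,ahj,ahs,aht,ajt,ant,ast,dhn,dhs,djn,djs,gnt] rk=19  ker:dgh,dgj,dhj,djt,dnt,dst,hst,jnt
∂3: piv[adgh,adgj,adhj,adnt,ahst] rk=5
∂1c = −2·{a} − 3·{d} + 2·{g} + {h} + 3·{j} − 2·{n} + 2·{s} − {t}

cycle:no boundary:no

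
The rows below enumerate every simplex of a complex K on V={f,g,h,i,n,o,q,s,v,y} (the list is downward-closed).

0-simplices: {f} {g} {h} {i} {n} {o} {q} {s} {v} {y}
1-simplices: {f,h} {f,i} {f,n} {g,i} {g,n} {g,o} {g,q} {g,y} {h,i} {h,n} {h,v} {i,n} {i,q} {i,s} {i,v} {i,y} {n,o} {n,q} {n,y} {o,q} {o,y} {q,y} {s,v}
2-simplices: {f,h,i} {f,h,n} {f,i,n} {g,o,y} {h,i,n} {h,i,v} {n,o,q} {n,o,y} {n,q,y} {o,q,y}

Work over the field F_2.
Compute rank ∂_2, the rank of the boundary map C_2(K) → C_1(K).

n_0=10 n_1=23 n_2=10  [Z2]
∂1: piv[fh,fi,fn,gi,go,gq,gy,hv,is] rk=9  ker:gn,hi,hn,in,iq,iv,iy,no,nq,ny,oq,oy,qy,sv
∂2: piv[fhi,fhn,fin,goy,hiv,noq,noy,nqy] rk=8  ker:hin,oqy
rk∂_2=8

rank∂_2=8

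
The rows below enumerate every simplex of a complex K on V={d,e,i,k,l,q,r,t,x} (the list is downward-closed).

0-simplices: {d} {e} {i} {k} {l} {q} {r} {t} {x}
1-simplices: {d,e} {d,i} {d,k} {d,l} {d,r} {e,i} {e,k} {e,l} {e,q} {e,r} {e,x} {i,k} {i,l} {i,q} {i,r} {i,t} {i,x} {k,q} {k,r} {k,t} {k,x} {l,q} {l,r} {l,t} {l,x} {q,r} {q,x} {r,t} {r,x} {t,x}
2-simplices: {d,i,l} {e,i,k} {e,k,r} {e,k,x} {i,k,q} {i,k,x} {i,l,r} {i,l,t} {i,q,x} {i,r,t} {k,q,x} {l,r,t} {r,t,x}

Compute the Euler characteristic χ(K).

χ(K)=-8

n_0=9 n_1=30 n_2=13
χ=+9−30+13=-8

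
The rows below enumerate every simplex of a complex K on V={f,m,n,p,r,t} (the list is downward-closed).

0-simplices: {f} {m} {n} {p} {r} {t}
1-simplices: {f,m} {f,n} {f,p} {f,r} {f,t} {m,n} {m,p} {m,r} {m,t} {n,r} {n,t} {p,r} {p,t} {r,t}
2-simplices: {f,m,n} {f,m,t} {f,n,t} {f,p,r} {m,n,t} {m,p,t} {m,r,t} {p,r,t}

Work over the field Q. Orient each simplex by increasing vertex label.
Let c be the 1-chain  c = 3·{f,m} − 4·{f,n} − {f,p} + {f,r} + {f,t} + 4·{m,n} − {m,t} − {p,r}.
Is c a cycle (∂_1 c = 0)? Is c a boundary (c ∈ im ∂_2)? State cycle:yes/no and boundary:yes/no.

cycle:yes boundary:yes

n_0=6 n_1=14 n_2=8  [Q]
∂1: piv[fm,fn,fp,fr,ft] rk=5  ker:mn,mp,mr,mt,nr,nt,pr,pt,rt
∂2: piv[fmn,fmt,fnt,fpr,mpt,mrt,prt] rk=7  ker:mnt
∂1c = 0
c vs im∂2: reduces to 0 ⇒ boundary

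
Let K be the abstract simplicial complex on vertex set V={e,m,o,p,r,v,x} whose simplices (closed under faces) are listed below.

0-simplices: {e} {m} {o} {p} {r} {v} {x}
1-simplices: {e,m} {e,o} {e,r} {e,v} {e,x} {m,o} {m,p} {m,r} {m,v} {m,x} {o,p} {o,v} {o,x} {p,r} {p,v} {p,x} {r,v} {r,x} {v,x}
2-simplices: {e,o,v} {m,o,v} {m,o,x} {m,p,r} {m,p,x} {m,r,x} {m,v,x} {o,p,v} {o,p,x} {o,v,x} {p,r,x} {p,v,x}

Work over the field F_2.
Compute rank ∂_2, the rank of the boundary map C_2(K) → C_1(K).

rank∂_2=9

n_0=7 n_1=19 n_2=12  [Z2]
∂1: piv[em,eo,er,ev,ex,mp] rk=6  ker:mo,mr,mv,mx,op,ov,ox,pr,pv,px,rv,rx,vx
∂2: piv[eov,mov,mox,mpr,mpx,mrx,mvx,opv,opx] rk=9  ker:ovx,prx,pvx
rk∂_2=9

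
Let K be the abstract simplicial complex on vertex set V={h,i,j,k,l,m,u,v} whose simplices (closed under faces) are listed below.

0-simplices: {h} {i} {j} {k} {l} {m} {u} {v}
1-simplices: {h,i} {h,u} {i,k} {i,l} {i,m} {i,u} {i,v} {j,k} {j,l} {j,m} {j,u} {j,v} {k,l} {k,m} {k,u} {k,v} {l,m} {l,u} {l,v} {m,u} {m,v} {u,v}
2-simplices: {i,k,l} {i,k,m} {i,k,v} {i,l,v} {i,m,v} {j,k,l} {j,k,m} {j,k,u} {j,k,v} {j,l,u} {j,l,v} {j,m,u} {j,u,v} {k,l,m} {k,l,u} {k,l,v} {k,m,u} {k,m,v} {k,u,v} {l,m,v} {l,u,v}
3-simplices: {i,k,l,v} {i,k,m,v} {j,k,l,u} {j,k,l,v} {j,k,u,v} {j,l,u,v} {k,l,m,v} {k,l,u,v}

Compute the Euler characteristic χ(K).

n_0=8 n_1=22 n_2=21 n_3=8
χ=+8−22+21−8=-1

χ(K)=-1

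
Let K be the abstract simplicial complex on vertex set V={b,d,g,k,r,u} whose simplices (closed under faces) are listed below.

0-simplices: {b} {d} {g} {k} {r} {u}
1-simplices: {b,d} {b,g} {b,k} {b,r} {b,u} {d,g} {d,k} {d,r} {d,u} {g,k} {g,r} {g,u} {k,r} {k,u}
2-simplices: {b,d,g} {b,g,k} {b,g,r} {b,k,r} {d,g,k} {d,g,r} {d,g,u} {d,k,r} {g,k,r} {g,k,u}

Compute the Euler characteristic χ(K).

χ(K)=2

n_0=6 n_1=14 n_2=10
χ=+6−14+10=2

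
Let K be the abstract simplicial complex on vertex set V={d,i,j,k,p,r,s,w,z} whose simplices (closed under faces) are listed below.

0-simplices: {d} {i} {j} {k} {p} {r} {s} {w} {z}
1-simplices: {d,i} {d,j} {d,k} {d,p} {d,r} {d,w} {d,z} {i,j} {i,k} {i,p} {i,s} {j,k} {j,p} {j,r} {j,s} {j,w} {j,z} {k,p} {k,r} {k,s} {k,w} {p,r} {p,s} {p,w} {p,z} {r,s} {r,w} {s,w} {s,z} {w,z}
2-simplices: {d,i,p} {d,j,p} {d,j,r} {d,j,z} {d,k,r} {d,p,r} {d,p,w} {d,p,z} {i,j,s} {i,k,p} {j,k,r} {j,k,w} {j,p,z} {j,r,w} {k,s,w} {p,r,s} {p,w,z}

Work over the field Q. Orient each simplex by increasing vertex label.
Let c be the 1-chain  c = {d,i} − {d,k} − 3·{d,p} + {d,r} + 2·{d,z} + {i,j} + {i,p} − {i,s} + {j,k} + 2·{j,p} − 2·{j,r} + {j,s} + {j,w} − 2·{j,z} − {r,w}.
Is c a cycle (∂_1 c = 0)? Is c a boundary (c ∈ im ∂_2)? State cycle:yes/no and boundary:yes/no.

n_0=9 n_1=30 n_2=17  [Q]
∂1: piv[di,dj,dk,dp,dr,dw,dz,is] rk=8  ker:ij,ik,ip,jk,jp,jr,js,jw,jz,kp,kr,ks,kw,pr,ps,pw,pz,rs,rw,sw,sz,wz
∂2: piv[dip,djp,djr,djz,dkr,dpr,dpw,dpz,ijs,ikp,jkr,jkw,jrw,ksw,prs,pwz] rk=16  ker:jpz
∂1c = 0
c vs im∂2: reduces to 0 ⇒ boundary

cycle:yes boundary:yes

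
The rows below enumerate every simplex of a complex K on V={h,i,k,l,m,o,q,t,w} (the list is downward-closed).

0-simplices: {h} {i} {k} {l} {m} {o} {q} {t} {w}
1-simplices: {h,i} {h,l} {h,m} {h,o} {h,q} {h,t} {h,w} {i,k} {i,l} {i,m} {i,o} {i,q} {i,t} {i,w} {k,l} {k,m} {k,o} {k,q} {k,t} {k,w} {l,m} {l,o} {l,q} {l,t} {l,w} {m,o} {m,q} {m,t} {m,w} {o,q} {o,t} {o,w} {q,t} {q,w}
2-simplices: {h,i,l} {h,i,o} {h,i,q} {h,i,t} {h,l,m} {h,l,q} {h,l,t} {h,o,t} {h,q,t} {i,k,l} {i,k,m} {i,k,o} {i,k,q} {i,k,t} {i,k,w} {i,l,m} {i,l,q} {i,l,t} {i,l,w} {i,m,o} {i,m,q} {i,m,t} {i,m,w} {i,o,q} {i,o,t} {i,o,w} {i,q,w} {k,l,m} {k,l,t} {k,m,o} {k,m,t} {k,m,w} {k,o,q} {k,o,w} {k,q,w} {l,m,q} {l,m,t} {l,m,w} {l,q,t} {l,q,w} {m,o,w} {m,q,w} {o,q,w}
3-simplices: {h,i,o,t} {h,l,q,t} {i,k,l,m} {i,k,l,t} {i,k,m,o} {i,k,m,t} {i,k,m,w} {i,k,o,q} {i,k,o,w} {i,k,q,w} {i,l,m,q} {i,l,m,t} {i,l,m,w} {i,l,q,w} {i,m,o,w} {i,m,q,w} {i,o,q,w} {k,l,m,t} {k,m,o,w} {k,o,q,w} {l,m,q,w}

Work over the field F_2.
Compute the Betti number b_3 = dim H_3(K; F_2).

b_3=4

n_0=9 n_1=34 n_2=43 n_3=21  [Z2]
∂1: piv[hi,hl,hm,ho,hq,ht,hw,ik] rk=8  ker:il,im,io,iq,it,iw,kl,km,ko,kq,kt,kw,lm,lo,lq,lt,lw,mo,mq,mt,mw,oq,ot,ow,qt,qw
∂2: piv[hil,hio,hiq,hit,hlm,hlq,hlt,hot,hqt,ikl,ikm,iko,ikq,ikt,ikw,ilm,ilw,imo,imq,imt,imw,ioq,iow,iqw] rk=24  ker:ilq,ilt,iot,klm,klt,kmo,kmt,kmw,koq,kow,kqw,lmq,lmt,lmw,lqt,lqw,mow,mqw,oqw
∂3: piv[hiot,hlqt,iklm,iklt,ikmo,ikmt,ikmw,ikoq,ikow,ikqw,ilmq,ilmt,ilmw,ilqw,imow,imqw,ioqw] rk=17  ker:klmt,kmow,koqw,lmqw
b_3=(21−17)−0=4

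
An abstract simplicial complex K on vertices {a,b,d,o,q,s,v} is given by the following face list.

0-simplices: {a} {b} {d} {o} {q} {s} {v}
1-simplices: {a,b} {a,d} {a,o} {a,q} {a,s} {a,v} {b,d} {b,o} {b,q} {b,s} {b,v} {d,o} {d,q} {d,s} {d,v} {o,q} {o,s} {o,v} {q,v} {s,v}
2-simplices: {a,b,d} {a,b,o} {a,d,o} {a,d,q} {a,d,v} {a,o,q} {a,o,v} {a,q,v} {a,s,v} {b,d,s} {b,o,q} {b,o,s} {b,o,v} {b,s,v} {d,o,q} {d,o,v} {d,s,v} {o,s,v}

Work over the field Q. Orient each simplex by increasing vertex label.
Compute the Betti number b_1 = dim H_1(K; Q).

n_0=7 n_1=20 n_2=18  [Q]
∂1: piv[ab,ad,ao,aq,as,av] rk=6  ker:bd,bo,bq,bs,bv,do,dq,ds,dv,oq,os,ov,qv,sv
∂2: piv[abd,abo,ado,adq,adv,aoq,aov,aqv,asv,bds,boq,bos,bov,bsv] rk=14  ker:doq,dov,dsv,osv
b_1=(20−6)−14=0

b_1=0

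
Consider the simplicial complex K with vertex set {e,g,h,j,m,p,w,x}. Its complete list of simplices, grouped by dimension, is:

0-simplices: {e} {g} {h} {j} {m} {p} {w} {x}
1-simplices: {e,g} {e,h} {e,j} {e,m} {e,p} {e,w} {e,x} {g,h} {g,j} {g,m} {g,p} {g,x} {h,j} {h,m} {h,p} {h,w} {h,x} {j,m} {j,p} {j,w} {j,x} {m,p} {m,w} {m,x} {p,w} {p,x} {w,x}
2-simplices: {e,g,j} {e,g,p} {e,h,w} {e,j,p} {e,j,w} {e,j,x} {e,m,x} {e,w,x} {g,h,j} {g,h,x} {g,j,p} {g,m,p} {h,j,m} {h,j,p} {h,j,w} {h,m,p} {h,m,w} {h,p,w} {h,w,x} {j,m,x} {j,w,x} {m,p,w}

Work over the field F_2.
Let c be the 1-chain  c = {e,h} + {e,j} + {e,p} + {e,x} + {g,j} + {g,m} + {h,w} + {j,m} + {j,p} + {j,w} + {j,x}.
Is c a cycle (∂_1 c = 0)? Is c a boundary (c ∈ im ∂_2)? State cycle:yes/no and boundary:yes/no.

n_0=8 n_1=27 n_2=22  [Z2]
∂1: piv[eg,eh,ej,em,ep,ew,ex] rk=7  ker:gh,gj,gm,gp,gx,hj,hm,hp,hw,hx,jm,jp,jw,jx,mp,mw,mx,pw,px,wx
∂2: piv[egj,egp,ehw,ejp,ejw,ejx,emx,ewx,ghj,ghx,gmp,hjm,hjp,hjw,hmp,hmw,hpw,hwx,jmx] rk=19  ker:gjp,jwx,mpw
∂1c = 0
c vs im∂2: reduces to 0 ⇒ boundary

cycle:yes boundary:yes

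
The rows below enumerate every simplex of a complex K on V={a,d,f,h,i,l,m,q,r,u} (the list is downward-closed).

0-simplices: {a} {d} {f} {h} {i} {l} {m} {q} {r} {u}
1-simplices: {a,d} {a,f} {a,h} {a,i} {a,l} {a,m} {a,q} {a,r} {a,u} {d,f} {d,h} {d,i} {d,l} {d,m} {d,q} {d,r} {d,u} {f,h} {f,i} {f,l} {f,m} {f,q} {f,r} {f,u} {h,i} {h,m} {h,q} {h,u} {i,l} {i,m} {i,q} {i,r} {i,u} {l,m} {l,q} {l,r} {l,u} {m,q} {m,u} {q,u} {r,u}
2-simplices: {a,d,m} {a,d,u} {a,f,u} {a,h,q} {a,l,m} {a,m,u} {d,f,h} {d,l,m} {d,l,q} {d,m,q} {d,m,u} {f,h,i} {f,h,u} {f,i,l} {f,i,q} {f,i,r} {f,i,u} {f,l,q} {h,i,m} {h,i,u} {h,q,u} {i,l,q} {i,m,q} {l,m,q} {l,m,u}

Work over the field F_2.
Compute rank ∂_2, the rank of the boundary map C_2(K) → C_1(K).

rank∂_2=21

n_0=10 n_1=41 n_2=25  [Z2]
∂1: piv[ad,af,ah,ai,al,am,aq,ar,au] rk=9  ker:df,dh,di,dl,dm,dq,dr,du,fh,fi,fl,fm,fq,fr,fu,hi,hm,hq,hu,il,im,iq,ir,iu,lm,lq,lr,lu,mq,mu,qu,ru
∂2: piv[adm,adu,afu,ahq,alm,amu,dfh,dlm,dlq,dmq,fhi,fhu,fil,fiq,fir,fiu,flq,him,hqu,imq,lmu] rk=21  ker:dmu,hiu,ilq,lmq
rk∂_2=21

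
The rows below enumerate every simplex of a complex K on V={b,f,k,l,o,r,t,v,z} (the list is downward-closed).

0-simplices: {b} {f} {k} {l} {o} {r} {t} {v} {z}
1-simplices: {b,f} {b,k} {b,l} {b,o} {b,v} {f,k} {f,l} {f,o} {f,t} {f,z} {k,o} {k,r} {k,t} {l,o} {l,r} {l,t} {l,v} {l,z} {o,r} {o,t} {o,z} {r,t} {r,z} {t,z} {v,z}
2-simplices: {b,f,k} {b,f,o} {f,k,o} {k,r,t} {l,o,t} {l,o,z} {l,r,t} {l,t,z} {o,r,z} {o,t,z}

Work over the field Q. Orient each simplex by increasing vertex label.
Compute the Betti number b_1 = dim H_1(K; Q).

n_0=9 n_1=25 n_2=10  [Q]
∂1: piv[bf,bk,bl,bo,bv,ft,fz,kr] rk=8  ker:fk,fl,fo,ko,kt,lo,lr,lt,lv,lz,or,ot,oz,rt,rz,tz,vz
∂2: piv[bfk,bfo,fko,krt,lot,loz,lrt,ltz,orz] rk=9  ker:otz
b_1=(25−8)−9=8

b_1=8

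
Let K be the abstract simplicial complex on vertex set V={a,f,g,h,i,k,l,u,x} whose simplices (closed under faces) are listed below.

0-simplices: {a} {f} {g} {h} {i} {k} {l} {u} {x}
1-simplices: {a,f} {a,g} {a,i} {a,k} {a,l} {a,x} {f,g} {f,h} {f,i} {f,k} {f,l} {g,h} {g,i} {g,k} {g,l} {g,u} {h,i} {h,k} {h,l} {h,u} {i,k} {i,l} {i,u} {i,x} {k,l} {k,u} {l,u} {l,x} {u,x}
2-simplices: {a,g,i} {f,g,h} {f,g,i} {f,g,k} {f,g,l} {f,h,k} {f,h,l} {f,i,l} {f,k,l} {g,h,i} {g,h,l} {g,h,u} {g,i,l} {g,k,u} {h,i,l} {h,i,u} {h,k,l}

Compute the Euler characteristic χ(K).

χ(K)=-3

n_0=9 n_1=29 n_2=17
χ=+9−29+17=-3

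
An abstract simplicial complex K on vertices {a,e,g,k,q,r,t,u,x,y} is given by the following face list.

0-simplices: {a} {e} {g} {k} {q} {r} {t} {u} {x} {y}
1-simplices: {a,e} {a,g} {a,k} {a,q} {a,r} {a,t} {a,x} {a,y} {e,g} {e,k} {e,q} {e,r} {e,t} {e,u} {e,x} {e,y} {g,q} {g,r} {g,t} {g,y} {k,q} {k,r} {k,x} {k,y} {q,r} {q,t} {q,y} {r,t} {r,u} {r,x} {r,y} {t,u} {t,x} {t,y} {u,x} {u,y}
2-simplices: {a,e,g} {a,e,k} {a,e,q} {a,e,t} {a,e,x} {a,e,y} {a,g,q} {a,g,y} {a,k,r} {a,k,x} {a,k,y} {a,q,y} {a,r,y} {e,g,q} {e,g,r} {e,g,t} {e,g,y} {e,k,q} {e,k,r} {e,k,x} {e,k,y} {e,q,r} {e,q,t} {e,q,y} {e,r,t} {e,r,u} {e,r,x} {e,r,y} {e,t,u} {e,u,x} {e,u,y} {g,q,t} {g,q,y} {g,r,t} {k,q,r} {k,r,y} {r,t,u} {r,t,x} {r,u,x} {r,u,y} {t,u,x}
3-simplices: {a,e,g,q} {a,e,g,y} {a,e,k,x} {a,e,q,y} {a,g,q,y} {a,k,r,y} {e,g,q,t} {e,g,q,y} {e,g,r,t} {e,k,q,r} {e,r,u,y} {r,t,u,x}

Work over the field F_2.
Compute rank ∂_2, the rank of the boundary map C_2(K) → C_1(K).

n_0=10 n_1=36 n_2=41 n_3=12  [Z2]
∂1: piv[ae,ag,ak,aq,ar,at,ax,ay,eu] rk=9  ker:eg,ek,eq,er,et,ex,ey,gq,gr,gt,gy,kq,kr,kx,ky,qr,qt,qy,rt,ru,rx,ry,tu,tx,ty,ux,uy
∂2: piv[aeg,aek,aeq,aet,aex,aey,agq,agy,akr,akx,aky,aqy,ary,egr,egt,ekq,ekr,eqr,eqt,ert,eru,erx,etu,eux,euy,rtx] rk=26  ker:egq,egy,ekx,eky,eqy,ery,gqt,gqy,grt,kqr,kry,rtu,rux,ruy,tux
∂3: piv[aegq,aegy,aekx,aeqy,agqy,akry,egqt,egrt,ekqr,eruy,rtux] rk=11  ker:egqy
rk∂_2=26

rank∂_2=26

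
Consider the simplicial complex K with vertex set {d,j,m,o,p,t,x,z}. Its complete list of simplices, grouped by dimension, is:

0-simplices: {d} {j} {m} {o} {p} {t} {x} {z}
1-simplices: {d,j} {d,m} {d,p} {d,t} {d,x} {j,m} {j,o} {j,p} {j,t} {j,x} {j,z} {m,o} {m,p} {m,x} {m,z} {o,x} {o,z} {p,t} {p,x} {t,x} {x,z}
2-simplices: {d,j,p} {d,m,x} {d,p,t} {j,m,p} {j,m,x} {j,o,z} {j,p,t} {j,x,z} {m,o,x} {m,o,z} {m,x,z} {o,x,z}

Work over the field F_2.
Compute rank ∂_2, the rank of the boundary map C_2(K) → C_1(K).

n_0=8 n_1=21 n_2=12  [Z2]
∂1: piv[dj,dm,dp,dt,dx,jo,jz] rk=7  ker:jm,jp,jt,jx,mo,mp,mx,mz,ox,oz,pt,px,tx,xz
∂2: piv[djp,dmx,dpt,jmp,jmx,joz,jpt,jxz,mox,moz,mxz] rk=11  ker:oxz
rk∂_2=11

rank∂_2=11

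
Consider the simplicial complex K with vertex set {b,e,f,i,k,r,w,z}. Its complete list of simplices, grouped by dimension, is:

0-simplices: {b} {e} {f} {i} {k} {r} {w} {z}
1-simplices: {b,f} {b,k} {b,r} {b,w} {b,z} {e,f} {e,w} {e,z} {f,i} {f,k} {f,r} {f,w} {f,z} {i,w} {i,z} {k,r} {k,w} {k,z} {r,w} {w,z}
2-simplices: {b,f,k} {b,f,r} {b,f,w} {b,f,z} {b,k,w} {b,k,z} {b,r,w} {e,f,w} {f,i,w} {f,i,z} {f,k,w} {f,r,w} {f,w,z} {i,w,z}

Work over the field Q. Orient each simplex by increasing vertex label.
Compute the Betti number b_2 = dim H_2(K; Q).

n_0=8 n_1=20 n_2=14  [Q]
∂1: piv[bf,bk,br,bw,bz,ef,fi] rk=7  ker:ew,ez,fk,fr,fw,fz,iw,iz,kr,kw,kz,rw,wz
∂2: piv[bfk,bfr,bfw,bfz,bkw,bkz,brw,efw,fiw,fiz,fwz] rk=11  ker:fkw,frw,iwz
b_2=(14−11)−0=3

b_2=3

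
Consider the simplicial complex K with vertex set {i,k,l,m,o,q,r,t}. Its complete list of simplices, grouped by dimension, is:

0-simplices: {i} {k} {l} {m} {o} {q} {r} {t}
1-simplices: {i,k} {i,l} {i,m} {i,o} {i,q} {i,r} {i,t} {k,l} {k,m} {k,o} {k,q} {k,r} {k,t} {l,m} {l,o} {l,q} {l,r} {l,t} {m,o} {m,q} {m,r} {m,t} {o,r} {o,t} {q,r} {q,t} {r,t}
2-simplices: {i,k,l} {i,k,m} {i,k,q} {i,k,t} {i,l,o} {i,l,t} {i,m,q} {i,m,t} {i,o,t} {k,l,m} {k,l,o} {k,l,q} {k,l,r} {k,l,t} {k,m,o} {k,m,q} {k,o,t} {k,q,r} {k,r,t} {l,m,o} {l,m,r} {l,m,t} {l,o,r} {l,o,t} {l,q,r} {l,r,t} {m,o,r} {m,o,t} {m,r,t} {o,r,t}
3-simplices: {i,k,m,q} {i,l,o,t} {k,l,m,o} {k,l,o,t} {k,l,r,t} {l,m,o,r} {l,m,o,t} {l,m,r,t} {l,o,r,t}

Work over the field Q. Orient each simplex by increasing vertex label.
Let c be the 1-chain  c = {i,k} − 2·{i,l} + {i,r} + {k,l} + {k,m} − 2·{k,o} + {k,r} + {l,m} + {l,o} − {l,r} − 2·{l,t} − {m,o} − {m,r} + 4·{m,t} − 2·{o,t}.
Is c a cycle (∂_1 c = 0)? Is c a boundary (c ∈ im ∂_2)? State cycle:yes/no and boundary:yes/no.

cycle:yes boundary:no

n_0=8 n_1=27 n_2=30 n_3=9  [Q]
∂1: piv[ik,il,im,io,iq,ir,it] rk=7  ker:kl,km,ko,kq,kr,kt,lm,lo,lq,lr,lt,mo,mq,mr,mt,or,ot,qr,qt,rt
∂2: piv[ikl,ikm,ikq,ikt,ilo,ilt,imq,imt,iot,klm,klo,klq,klr,kmo,kqr,krt,lmr,lor] rk=18  ker:klt,kmq,kot,lmo,lmt,lot,lqr,lrt,mor,mot,mrt,ort
∂3: piv[ikmq,ilot,klmo,klot,klrt,lmor,lmot,lmrt,lort] rk=9
∂1c = 0
c vs im∂2: residual ≠ 0 ⇒ not boundary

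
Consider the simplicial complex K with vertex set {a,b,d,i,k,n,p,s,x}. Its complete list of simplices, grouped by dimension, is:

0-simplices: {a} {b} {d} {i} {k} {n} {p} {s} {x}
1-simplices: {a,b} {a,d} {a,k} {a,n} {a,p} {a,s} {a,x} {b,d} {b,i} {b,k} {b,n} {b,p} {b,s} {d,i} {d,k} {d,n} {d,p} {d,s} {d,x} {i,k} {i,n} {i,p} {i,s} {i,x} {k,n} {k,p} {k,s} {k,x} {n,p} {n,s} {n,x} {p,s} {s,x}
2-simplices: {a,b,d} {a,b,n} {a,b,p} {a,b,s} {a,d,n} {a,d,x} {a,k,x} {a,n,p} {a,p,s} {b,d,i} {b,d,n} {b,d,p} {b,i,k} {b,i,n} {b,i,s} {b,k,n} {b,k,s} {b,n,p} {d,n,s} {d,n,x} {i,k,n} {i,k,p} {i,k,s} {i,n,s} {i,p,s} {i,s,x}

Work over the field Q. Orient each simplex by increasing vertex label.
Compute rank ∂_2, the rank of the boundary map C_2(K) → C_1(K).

n_0=9 n_1=33 n_2=26  [Q]
∂1: piv[ab,ad,ak,an,ap,as,ax,bi] rk=8  ker:bd,bk,bn,bp,bs,di,dk,dn,dp,ds,dx,ik,in,ip,is,ix,kn,kp,ks,kx,np,ns,nx,ps,sx
∂2: piv[abd,abn,abp,abs,adn,adx,akx,anp,aps,bdi,bdp,bik,bin,bis,bkn,bks,dns,dnx,ikp,ins,ips,isx] rk=22  ker:bdn,bnp,ikn,iks
rk∂_2=22

rank∂_2=22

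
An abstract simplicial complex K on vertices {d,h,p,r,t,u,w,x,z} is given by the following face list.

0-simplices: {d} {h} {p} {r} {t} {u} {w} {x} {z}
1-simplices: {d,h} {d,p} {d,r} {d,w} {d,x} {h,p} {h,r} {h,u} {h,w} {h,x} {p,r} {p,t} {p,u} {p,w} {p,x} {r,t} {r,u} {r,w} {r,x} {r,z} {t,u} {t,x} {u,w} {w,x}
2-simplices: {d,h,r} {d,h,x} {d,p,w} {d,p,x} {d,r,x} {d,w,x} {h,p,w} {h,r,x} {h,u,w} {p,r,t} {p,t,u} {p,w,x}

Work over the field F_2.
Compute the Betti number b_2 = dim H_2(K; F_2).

b_2=2

n_0=9 n_1=24 n_2=12  [Z2]
∂1: piv[dh,dp,dr,dw,dx,hu,pt,rz] rk=8  ker:hp,hr,hw,hx,pr,pu,pw,px,rt,ru,rw,rx,tu,tx,uw,wx
∂2: piv[dhr,dhx,dpw,dpx,drx,dwx,hpw,huw,prt,ptu] rk=10  ker:hrx,pwx
b_2=(12−10)−0=2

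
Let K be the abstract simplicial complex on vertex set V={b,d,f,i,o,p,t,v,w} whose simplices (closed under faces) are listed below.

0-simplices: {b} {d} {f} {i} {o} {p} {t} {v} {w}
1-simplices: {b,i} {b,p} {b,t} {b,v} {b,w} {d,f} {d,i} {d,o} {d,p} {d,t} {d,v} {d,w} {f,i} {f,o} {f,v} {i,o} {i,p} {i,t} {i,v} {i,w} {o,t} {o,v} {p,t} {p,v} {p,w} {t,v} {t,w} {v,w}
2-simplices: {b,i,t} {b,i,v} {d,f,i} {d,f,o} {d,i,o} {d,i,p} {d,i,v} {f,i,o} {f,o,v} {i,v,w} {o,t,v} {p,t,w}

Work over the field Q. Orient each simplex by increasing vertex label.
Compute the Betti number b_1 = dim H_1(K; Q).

n_0=9 n_1=28 n_2=12  [Q]
∂1: piv[bi,bp,bt,bv,bw,df,di,do] rk=8  ker:dp,dt,dv,dw,fi,fo,fv,io,ip,it,iv,iw,ot,ov,pt,pv,pw,tv,tw,vw
∂2: piv[bit,biv,dfi,dfo,dio,dip,div,fov,ivw,otv,ptw] rk=11  ker:fio
b_1=(28−8)−11=9

b_1=9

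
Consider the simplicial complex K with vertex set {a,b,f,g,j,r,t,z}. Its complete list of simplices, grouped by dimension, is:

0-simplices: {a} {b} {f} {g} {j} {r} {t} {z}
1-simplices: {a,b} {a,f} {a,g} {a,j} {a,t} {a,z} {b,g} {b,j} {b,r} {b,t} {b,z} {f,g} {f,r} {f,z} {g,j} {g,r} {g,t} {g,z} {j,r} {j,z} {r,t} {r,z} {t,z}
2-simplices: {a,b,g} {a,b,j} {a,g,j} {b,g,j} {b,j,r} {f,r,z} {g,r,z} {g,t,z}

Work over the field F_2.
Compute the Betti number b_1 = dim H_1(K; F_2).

b_1=9

n_0=8 n_1=23 n_2=8  [Z2]
∂1: piv[ab,af,ag,aj,at,az,br] rk=7  ker:bg,bj,bt,bz,fg,fr,fz,gj,gr,gt,gz,jr,jz,rt,rz,tz
∂2: piv[abg,abj,agj,bjr,frz,grz,gtz] rk=7  ker:bgj
b_1=(23−7)−7=9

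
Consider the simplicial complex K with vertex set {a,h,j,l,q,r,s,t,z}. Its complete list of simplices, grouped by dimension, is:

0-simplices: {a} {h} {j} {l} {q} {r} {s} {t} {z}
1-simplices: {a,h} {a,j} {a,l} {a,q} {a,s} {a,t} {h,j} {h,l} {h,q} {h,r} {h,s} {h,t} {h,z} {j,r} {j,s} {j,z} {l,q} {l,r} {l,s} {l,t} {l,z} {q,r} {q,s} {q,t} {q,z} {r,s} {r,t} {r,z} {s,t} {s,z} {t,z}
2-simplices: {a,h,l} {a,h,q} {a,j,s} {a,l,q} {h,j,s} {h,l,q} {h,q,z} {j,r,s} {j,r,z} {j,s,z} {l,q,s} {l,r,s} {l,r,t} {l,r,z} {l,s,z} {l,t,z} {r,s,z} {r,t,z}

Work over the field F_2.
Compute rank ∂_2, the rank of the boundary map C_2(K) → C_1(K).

rank∂_2=14

n_0=9 n_1=31 n_2=18  [Z2]
∂1: piv[ah,aj,al,aq,as,at,hr,hz] rk=8  ker:hj,hl,hq,hs,ht,jr,js,jz,lq,lr,ls,lt,lz,qr,qs,qt,qz,rs,rt,rz,st,sz,tz
∂2: piv[ahl,ahq,ajs,alq,hjs,hqz,jrs,jrz,jsz,lqs,lrs,lrt,lrz,ltz] rk=14  ker:hlq,lsz,rsz,rtz
rk∂_2=14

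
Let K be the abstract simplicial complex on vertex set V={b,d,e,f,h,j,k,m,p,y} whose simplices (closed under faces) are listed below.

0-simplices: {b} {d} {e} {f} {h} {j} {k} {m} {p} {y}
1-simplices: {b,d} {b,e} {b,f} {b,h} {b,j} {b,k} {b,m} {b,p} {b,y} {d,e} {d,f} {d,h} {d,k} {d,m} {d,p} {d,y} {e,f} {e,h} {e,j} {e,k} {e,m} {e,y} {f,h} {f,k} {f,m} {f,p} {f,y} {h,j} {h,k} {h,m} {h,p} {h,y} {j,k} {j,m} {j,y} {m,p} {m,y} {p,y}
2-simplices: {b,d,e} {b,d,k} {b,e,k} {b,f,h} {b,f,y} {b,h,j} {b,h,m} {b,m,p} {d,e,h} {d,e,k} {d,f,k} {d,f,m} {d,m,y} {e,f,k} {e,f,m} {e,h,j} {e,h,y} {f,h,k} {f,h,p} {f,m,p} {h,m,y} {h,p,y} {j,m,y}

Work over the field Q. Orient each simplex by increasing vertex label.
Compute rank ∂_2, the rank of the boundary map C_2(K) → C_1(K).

n_0=10 n_1=38 n_2=23  [Q]
∂1: piv[bd,be,bf,bh,bj,bk,bm,bp,by] rk=9  ker:de,df,dh,dk,dm,dp,dy,ef,eh,ej,ek,em,ey,fh,fk,fm,fp,fy,hj,hk,hm,hp,hy,jk,jm,jy,mp,my,py
∂2: piv[bde,bdk,bek,bfh,bfy,bhj,bhm,bmp,deh,dfk,dfm,dmy,efk,efm,ehj,ehy,fhk,fhp,fmp,hmy,hpy,jmy] rk=22  ker:dek
rk∂_2=22

rank∂_2=22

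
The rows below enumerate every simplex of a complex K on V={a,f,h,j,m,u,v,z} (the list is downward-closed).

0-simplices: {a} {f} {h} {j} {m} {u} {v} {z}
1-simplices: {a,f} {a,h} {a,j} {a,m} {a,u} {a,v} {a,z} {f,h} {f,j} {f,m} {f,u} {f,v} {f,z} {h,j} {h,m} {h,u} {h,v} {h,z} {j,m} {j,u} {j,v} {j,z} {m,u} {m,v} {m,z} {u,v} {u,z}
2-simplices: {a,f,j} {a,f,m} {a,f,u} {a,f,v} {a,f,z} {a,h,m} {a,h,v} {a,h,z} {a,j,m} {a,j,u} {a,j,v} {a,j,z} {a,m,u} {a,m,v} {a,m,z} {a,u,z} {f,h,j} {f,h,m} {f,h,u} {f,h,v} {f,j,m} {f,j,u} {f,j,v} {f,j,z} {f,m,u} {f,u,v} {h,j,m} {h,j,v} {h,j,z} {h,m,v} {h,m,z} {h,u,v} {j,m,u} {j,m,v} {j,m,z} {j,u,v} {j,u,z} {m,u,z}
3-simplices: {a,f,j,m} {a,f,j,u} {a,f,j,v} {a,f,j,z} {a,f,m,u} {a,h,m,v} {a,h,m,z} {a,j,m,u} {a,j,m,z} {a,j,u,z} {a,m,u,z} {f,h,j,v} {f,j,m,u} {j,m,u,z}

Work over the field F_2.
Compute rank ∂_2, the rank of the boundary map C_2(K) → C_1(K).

rank∂_2=20

n_0=8 n_1=27 n_2=38 n_3=14  [Z2]
∂1: piv[af,ah,aj,am,au,av,az] rk=7  ker:fh,fj,fm,fu,fv,fz,hj,hm,hu,hv,hz,jm,ju,jv,jz,mu,mv,mz,uv,uz
∂2: piv[afj,afm,afu,afv,afz,ahm,ahv,ahz,ajm,aju,ajv,ajz,amu,amv,amz,auz,fhj,fhm,fhu,fuv] rk=20  ker:fhv,fjm,fju,fjv,fjz,fmu,hjm,hjv,hjz,hmv,hmz,huv,jmu,jmv,jmz,juv,juz,muz
∂3: piv[afjm,afju,afjv,afjz,afmu,ahmv,ahmz,ajmu,ajmz,ajuz,amuz,fhjv] rk=12  ker:fjmu,jmuz
rk∂_2=20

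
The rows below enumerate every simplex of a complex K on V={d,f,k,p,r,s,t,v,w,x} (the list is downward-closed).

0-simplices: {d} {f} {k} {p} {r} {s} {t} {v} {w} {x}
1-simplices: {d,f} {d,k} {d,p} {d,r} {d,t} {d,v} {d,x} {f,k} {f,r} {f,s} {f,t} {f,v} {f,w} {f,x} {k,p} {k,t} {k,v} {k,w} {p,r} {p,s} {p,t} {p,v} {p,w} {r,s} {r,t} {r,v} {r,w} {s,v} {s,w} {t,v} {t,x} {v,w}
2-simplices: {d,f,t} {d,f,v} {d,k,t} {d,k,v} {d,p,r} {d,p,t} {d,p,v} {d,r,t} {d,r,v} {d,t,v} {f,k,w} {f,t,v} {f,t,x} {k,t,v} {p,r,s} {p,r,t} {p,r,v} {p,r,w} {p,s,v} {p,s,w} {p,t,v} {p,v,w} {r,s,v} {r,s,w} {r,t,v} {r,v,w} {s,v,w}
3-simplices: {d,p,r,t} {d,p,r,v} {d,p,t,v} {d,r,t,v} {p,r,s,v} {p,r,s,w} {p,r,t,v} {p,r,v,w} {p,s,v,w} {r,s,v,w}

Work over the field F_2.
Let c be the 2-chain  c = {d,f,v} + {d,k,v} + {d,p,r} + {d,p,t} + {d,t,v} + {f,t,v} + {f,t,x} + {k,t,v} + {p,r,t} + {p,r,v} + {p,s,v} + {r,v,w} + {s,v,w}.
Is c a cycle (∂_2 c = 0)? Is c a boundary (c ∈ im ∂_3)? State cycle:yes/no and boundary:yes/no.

n_0=10 n_1=32 n_2=27 n_3=10  [Z2]
∂1: piv[df,dk,dp,dr,dt,dv,dx,fs,fw] rk=9  ker:fk,fr,ft,fv,fx,kp,kt,kv,kw,pr,ps,pt,pv,pw,rs,rt,rv,rw,sv,sw,tv,tx,vw
∂2: piv[dft,dfv,dkt,dkv,dpr,dpt,dpv,drt,drv,dtv,fkw,ftx,prs,prw,psv,psw,pvw] rk=17  ker:ftv,ktv,prt,prv,ptv,rsv,rsw,rtv,rvw,svw
∂3: piv[dprt,dprv,dptv,drtv,prsv,prsw,prvw,psvw] rk=8  ker:prtv,rsvw
∂2c = {d,f} + {d,k} + {d,r} + {d,v} + {f,x} + {k,t} + {p,r} + {p,s} + {r,t} + {r,w} + {s,w} + {t,v} + {t,x}

cycle:no boundary:no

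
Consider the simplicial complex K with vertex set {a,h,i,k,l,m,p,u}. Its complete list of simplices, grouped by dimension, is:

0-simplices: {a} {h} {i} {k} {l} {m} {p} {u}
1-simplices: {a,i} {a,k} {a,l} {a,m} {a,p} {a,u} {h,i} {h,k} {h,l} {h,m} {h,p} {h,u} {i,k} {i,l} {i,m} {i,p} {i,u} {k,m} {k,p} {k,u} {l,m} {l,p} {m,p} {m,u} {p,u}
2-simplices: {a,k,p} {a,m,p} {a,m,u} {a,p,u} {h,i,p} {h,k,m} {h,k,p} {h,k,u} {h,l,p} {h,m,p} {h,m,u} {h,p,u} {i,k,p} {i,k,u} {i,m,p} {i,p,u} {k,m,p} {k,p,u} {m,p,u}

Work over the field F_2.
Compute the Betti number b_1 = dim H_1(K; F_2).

n_0=8 n_1=25 n_2=19  [Z2]
∂1: piv[ai,ak,al,am,ap,au,hi] rk=7  ker:hk,hl,hm,hp,hu,ik,il,im,ip,iu,km,kp,ku,lm,lp,mp,mu,pu
∂2: piv[akp,amp,amu,apu,hip,hkm,hkp,hku,hlp,hmp,hmu,ikp,iku,imp] rk=14  ker:hpu,ipu,kmp,kpu,mpu
b_1=(25−7)−14=4

b_1=4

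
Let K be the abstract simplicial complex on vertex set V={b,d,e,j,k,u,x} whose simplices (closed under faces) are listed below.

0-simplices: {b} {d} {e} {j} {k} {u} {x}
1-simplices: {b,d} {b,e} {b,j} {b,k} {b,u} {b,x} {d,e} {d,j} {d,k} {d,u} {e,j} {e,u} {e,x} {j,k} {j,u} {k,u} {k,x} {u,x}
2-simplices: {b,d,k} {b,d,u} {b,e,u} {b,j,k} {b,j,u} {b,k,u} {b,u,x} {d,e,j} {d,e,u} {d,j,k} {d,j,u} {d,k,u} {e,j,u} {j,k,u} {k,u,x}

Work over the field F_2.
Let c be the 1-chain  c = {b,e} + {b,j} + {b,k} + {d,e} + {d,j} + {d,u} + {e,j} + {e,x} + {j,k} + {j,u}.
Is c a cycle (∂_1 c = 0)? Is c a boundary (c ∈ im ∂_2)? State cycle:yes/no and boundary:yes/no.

cycle:no boundary:no

n_0=7 n_1=18 n_2=15  [Z2]
∂1: piv[bd,be,bj,bk,bu,bx] rk=6  ker:de,dj,dk,du,ej,eu,ex,jk,ju,ku,kx,ux
∂2: piv[bdk,bdu,beu,bjk,bju,bku,bux,dej,deu,djk,kux] rk=11  ker:dju,dku,eju,jku
∂1c = {b} + {d} + {j} + {x}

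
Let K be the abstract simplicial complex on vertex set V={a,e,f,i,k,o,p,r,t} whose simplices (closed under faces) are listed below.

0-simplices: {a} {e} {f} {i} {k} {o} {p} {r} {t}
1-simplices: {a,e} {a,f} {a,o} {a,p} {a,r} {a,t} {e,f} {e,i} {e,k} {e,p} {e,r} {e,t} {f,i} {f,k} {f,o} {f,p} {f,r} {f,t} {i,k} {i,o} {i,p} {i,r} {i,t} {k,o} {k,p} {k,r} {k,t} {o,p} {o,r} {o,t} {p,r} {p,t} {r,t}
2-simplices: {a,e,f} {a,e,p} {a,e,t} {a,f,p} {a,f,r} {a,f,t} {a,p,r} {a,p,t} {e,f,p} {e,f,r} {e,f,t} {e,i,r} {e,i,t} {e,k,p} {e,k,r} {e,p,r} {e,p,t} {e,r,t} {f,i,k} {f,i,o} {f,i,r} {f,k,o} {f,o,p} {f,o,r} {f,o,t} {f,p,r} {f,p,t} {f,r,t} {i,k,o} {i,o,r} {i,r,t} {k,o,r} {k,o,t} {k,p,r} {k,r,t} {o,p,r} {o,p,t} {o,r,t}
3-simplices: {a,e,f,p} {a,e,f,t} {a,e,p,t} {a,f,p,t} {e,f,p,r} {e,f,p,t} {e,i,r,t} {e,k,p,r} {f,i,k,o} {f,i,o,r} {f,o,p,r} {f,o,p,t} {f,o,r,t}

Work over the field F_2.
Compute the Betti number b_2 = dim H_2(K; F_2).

n_0=9 n_1=33 n_2=38 n_3=13  [Z2]
∂1: piv[ae,af,ao,ap,ar,at,ei,ek] rk=8  ker:ef,ep,er,et,fi,fk,fo,fp,fr,ft,ik,io,ip,ir,it,ko,kp,kr,kt,op,or,ot,pr,pt,rt
∂2: piv[aef,aep,aet,afp,afr,aft,apr,apt,efr,eir,eit,ekp,ekr,ert,fik,fio,fir,fko,fop,for,fot,kor,kot] rk=23  ker:efp,eft,epr,ept,fpr,fpt,frt,iko,ior,irt,kpr,krt,opr,opt,ort
∂3: piv[aefp,aeft,aept,afpt,efpr,eirt,ekpr,fiko,fior,fopr,fopt,fort] rk=12  ker:efpt
b_2=(38−23)−12=3

b_2=3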